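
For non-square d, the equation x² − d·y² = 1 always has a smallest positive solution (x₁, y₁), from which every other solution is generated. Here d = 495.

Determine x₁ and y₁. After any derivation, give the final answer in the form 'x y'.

√495 = [22; 4,44, …], period ℓ=2 (even) → k=1
a_0=22:  p_0=22·1+0=22,  q_0=22·0+1=1
a_1=4:  p_1=4·22+1=89,  q_1=4·1+0=4
→ (89, 4).  Check: 89²=7921, 495·4²=7920, difference 1.

89 4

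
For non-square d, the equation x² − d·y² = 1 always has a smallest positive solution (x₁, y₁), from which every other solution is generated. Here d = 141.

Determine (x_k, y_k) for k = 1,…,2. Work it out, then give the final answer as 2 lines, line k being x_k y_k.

95 8
18049 1520

√141 → a₀=11, period (1,6,1,22); ℓ=4 even so k=3
i=0: a=11 ⇒ p=11, q=1
i=1: a=1 ⇒ p=12, q=1
i=2: a=6 ⇒ p=83, q=7
i=3: a=1 ⇒ p=95, q=8
→ (95, 8).  Check: 95²=9025, 141·8²=9024, difference 1.
(95+8√141)^2 = 18049 + 1520√141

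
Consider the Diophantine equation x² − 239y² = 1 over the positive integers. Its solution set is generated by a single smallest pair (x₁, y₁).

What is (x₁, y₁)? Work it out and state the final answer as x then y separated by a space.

[15; 2,5,1,2,4,15,4,2,1,5,2,30] for √239; ℓ=12 ⇒ convergent index 11
step 0: (15, 1)  from 15·(1,0) + (0,1)
…
step 2: (170, 11)  from 5·(31,2) + (15,1)
step 3: (201, 13)  from 1·(170,11) + (31,2)
…
step 10: (2847431, 184185)  from 5·(500258,32359) + (346141,22390)
step 11: (6195120, 400729)  from 2·(2847431,184185) + (500258,32359)
fundamental: x₁=6195120, y₁=400729  (since 38379511814400 − 239·160583731441 = 1)

6195120 400729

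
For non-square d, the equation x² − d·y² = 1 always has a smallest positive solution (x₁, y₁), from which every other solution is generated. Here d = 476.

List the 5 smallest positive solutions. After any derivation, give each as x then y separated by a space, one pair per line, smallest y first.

d=476: √d = [21; 1,4,2,10,2,4,1,42] (ℓ=8, even), read p_7/q_7
k=0  a_k=21  p_k/q_k = 21/1
k=1  a_k=1  p_k/q_k = 22/1
…
k=3  a_k=2  p_k/q_k = 240/11
k=4  a_k=10  p_k/q_k = 2509/115
…
k=6  a_k=4  p_k/q_k = 23541/1079
k=7  a_k=1  p_k/q_k = 28799/1320
(x₁, y₁) = (28799, 1320);  28799² − 476·1320² = 1 ✓
k=2:  x_2 = 28799·28799+476·1320·1320 = 1658764801,  y_2 = 28799·1320+1320·28799 = 76029360
k=3:  x_3 = 28799·1658764801+476·1320·76029360 = 95541534979199,  y_3 = 28799·76029360+1320·1658764801 = 4379139075960
k=4:  x_4 = 28799·95541534979199+476·1320·4379139075960 = 5503001330073139201,  y_4 = 28799·4379139075960+1320·95541534979199 = 252229652421114720
k=5:  x_5 = 28799·5503001330073139201+476·1320·252229652421114720 = 316961870514011136719999,  y_5 = 28799·252229652421114720+1320·5503001330073139201 = 14527923515772226566600

28799 1320
1658764801 76029360
95541534979199 4379139075960
5503001330073139201 252229652421114720
316961870514011136719999 14527923515772226566600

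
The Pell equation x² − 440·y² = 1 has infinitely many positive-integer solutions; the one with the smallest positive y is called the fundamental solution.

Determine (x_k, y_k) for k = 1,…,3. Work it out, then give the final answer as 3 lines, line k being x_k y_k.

21 1
881 42
36981 1763

[20; 1,40] for √440; ℓ=2 ⇒ convergent index 1
a_0=20:  p_0=20·1+0=20,  q_0=20·0+1=1
a_1=1:  p_1=1·20+1=21,  q_1=1·1+0=1
(x₁, y₁) = (21, 1);  21² − 440·1² = 1 ✓
(21+1√440)^2 = 881 + 42√440
(21+1√440)^3 = 36981 + 1763√440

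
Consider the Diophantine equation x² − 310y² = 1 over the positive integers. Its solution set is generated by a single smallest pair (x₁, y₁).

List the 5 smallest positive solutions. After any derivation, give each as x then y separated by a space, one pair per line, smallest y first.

d=310: √d = [17; 1,1,1,1,5,…,1,1,34] (ℓ=16, even), read p_15/q_15
k=0  a_k=17  p_k/q_k = 17/1
k=1  a_k=1  p_k/q_k = 18/1
…
k=3  a_k=1  p_k/q_k = 53/3
k=4  a_k=1  p_k/q_k = 88/5
…
k=6  a_k=3  p_k/q_k = 1567/89
k=7  a_k=1  p_k/q_k = 2060/117
k=8  a_k=2  p_k/q_k = 5687/323
…
k=10  a_k=3  p_k/q_k = 28928/1643
…
k=14  a_k=1  p_k/q_k = 515017/29251
k=15  a_k=1  p_k/q_k = 848719/48204
fundamental: x₁=848719, y₁=48204  (since 720323940961 − 310·2323625616 = 1)
n=2: (848719,48204)∘(848719,48204) = (848719·848719+310·48204·48204, 848719·48204+48204·848719) = (1440647881921,81823301352)
n=3: (1440647881921,81823301352)∘(848719,48204) = (848719·1440647881921+310·48204·81823301352, 848719·81823301352+48204·1440647881921) = (2445410459391369679,138889981000287972)
n=4: (2445410459391369679,138889981000287972)∘(848719,48204) = (848719·2445410459391369679+310·48204·138889981000287972, 848719·138889981000287972+48204·2445410459391369679) = (4150932639366927117300481,235757131569084991314384)
n=5: (4150932639366927117300481,235757131569084991314384)∘(848719,48204) = (848719·4150932639366927117300481+310·48204·235757131569084991314384, 848719·235757131569084991314384+48204·4150932639366927117300481) = (7045950797499272621676902497999,400183113896225599505705060220)

848719 48204
1440647881921 81823301352
2445410459391369679 138889981000287972
4150932639366927117300481 235757131569084991314384
7045950797499272621676902497999 400183113896225599505705060220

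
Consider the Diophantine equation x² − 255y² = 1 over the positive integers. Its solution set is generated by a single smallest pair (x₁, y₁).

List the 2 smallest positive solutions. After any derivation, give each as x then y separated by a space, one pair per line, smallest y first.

√255 = [15; 1,30, …], period ℓ=2 (even) → k=1
i=0: a=15 ⇒ p=15, q=1
i=1: a=1 ⇒ p=16, q=1
→ (16, 1).  Check: 16²=256, 255·1²=255, difference 1.
k=2:  x_2 = 16·16+255·1·1 = 511,  y_2 = 16·1+1·16 = 32

16 1
511 32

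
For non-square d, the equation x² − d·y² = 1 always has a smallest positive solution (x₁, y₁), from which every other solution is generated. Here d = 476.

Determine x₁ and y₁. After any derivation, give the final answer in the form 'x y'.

28799 1320

d=476: √d = [21; 1,4,2,10,2,4,1,42] (ℓ=8, even), read p_7/q_7
a_0=21:  p_0=21·1+0=21,  q_0=21·0+1=1
…
a_2=4:  p_2=4·22+21=109,  q_2=4·1+1=5
a_3=2:  p_3=2·109+22=240,  q_3=2·5+1=11
a_4=10:  p_4=10·240+109=2509,  q_4=10·11+5=115
a_5=2:  p_5=2·2509+240=5258,  q_5=2·115+11=241
a_6=4:  p_6=4·5258+2509=23541,  q_6=4·241+115=1079
a_7=1:  p_7=1·23541+5258=28799,  q_7=1·1079+241=1320
fundamental: x₁=28799, y₁=1320  (since 829382401 − 476·1742400 = 1)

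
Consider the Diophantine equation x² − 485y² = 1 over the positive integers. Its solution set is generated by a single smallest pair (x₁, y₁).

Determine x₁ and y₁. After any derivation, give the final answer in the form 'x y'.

969 44

d=485: √d = [22; 44] (ℓ=1, odd), read p_1/q_1
step 0: (22, 1)  from 22·(1,0) + (0,1)
step 1: (969, 44)  from 44·(22,1) + (1,0)
→ (969, 44).  Check: 969²=938961, 485·44²=938960, difference 1.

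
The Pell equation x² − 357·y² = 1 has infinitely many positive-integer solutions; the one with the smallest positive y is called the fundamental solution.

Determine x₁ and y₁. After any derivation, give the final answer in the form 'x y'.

3401 180

√357 → a₀=18, period (1,8,2,8,1,36); ℓ=6 even so k=5
step 0: (18, 1)  from 18·(1,0) + (0,1)
step 1: (19, 1)  from 1·(18,1) + (1,0)
step 2: (170, 9)  from 8·(19,1) + (18,1)
step 3: (359, 19)  from 2·(170,9) + (19,1)
step 4: (3042, 161)  from 8·(359,19) + (170,9)
step 5: (3401, 180)  from 1·(3042,161) + (359,19)
fundamental: x₁=3401, y₁=180  (since 11566801 − 357·32400 = 1)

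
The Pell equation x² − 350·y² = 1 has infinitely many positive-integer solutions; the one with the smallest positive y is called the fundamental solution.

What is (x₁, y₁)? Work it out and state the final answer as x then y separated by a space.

d=350: √d = [18; 1,2,2,2,1,36] (ℓ=6, even), read p_5/q_5
step 0: (18, 1)  from 18·(1,0) + (0,1)
…
step 2: (56, 3)  from 2·(19,1) + (18,1)
step 3: (131, 7)  from 2·(56,3) + (19,1)
step 4: (318, 17)  from 2·(131,7) + (56,3)
step 5: (449, 24)  from 1·(318,17) + (131,7)
(x₁, y₁) = (449, 24);  449² − 350·24² = 1 ✓

449 24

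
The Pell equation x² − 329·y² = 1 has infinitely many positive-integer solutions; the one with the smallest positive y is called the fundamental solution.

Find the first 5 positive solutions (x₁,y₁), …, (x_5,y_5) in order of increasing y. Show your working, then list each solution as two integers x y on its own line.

2376415 131016
11294696504449 622696775280
53681772387237964255 2959571914453911384
255140338255224918953587201 14066342182173360946441440
1212638653869526969777790618564575 66854933113696055535160815363816

d=329: √d = [18; 7,4,2,1,1,4,1,1,2,4,7,36] (ℓ=12, even), read p_11/q_11
a_0=18:  p_0=18·1+0=18,  q_0=18·0+1=1
…
a_2=4:  p_2=4·127+18=526,  q_2=4·7+1=29
…
a_9=2:  p_9=2·29366+16125=74857,  q_9=2·1619+889=4127
a_10=4:  p_10=4·74857+29366=328794,  q_10=4·4127+1619=18127
a_11=7:  p_11=7·328794+74857=2376415,  q_11=7·18127+4127=131016
→ (2376415, 131016).  Check: 2376415²=5647348252225, 329·131016²=5647348252224, difference 1.
(x_2, y_2) = (2376415·2376415 + 329·131016·131016, 2376415·131016 + 131016·2376415) = (11294696504449, 622696775280)
(x_3, y_3) = (2376415·11294696504449 + 329·131016·622696775280, 2376415·622696775280 + 131016·11294696504449) = (53681772387237964255, 2959571914453911384)
(x_4, y_4) = (2376415·53681772387237964255 + 329·131016·2959571914453911384, 2376415·2959571914453911384 + 131016·53681772387237964255) = (255140338255224918953587201, 14066342182173360946441440)
(x_5, y_5) = (2376415·255140338255224918953587201 + 329·131016·14066342182173360946441440, 2376415·14066342182173360946441440 + 131016·255140338255224918953587201) = (1212638653869526969777790618564575, 66854933113696055535160815363816)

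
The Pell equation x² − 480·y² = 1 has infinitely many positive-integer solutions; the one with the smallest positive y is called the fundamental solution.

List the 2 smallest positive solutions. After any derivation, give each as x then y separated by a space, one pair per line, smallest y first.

241 11
116161 5302

√480 → a₀=21, period (1,9,1,42); ℓ=4 even so k=3
i=0: a=21 ⇒ p=21, q=1
…
i=2: a=9 ⇒ p=219, q=10
i=3: a=1 ⇒ p=241, q=11
fundamental: x₁=241, y₁=11  (since 58081 − 480·121 = 1)
k=2:  x_2 = 241·241+480·11·11 = 116161,  y_2 = 241·11+11·241 = 5302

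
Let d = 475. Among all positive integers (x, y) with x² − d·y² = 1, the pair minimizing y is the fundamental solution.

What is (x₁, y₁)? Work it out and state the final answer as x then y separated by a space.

[21; 1,3,1,6,2,6,1,3,1,42] for √475; ℓ=10 ⇒ convergent index 9
i=0: a=21 ⇒ p=21, q=1
i=1: a=1 ⇒ p=22, q=1
i=2: a=3 ⇒ p=87, q=4
i=3: a=1 ⇒ p=109, q=5
…
i=6: a=6 ⇒ p=10287, q=472
i=7: a=1 ⇒ p=11878, q=545
i=8: a=3 ⇒ p=45921, q=2107
i=9: a=1 ⇒ p=57799, q=2652
→ (57799, 2652).  Check: 57799²=3340724401, 475·2652²=3340724400, difference 1.

57799 2652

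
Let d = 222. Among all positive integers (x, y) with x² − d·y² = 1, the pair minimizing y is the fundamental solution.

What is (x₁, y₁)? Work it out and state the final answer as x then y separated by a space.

149 10

√222 → a₀=14, period (1,8,1,28); ℓ=4 even so k=3
a_0=14:  p_0=14·1+0=14,  q_0=14·0+1=1
a_1=1:  p_1=1·14+1=15,  q_1=1·1+0=1
a_2=8:  p_2=8·15+14=134,  q_2=8·1+1=9
a_3=1:  p_3=1·134+15=149,  q_3=1·9+1=10
fundamental: x₁=149, y₁=10  (since 22201 − 222·100 = 1)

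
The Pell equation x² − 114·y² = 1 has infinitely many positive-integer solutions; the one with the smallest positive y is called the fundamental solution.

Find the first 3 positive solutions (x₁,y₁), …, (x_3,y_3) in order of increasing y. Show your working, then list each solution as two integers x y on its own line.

√114 → a₀=10, period (1,2,10,2,1,20); ℓ=6 even so k=5
k=0  a_k=10  p_k/q_k = 10/1
…
k=4  a_k=2  p_k/q_k = 694/65
k=5  a_k=1  p_k/q_k = 1025/96
(x₁, y₁) = (1025, 96);  1025² − 114·96² = 1 ✓
k=2:  x_2 = 1025·1025+114·96·96 = 2101249,  y_2 = 1025·96+96·1025 = 196800
k=3:  x_3 = 1025·2101249+114·96·196800 = 4307559425,  y_3 = 1025·196800+96·2101249 = 403439904

1025 96
2101249 196800
4307559425 403439904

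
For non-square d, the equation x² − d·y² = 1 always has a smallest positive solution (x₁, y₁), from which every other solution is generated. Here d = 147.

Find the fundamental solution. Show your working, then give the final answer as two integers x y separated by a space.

√147 → a₀=12, period (8,24); ℓ=2 even so k=1
step 0: (12, 1)  from 12·(1,0) + (0,1)
step 1: (97, 8)  from 8·(12,1) + (1,0)
→ (97, 8).  Check: 97²=9409, 147·8²=9408, difference 1.

97 8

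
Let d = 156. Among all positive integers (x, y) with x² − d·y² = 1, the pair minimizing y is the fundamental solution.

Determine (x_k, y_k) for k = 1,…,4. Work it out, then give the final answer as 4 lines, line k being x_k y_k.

√156 → a₀=12, period (2,24); ℓ=2 even so k=1
a_0=12:  p_0=12·1+0=12,  q_0=12·0+1=1
a_1=2:  p_1=2·12+1=25,  q_1=2·1+0=2
(x₁, y₁) = (25, 2);  25² − 156·2² = 1 ✓
(x_2, y_2) = (25·25 + 156·2·2, 25·2 + 2·25) = (1249, 100)
(x_3, y_3) = (25·1249 + 156·2·100, 25·100 + 2·1249) = (62425, 4998)
(x_4, y_4) = (25·62425 + 156·2·4998, 25·4998 + 2·62425) = (3120001, 249800)

25 2
1249 100
62425 4998
3120001 249800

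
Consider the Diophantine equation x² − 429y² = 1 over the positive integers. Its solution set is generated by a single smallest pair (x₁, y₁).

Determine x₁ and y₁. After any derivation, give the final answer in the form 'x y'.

1524095 73584

[20; 1,2,2,9,1,12,1,9,2,2,1,40] for √429; ℓ=12 ⇒ convergent index 11
step 0: (20, 1)  from 20·(1,0) + (0,1)
step 1: (21, 1)  from 1·(20,1) + (1,0)
…
step 5: (1512, 73)  from 1·(1367,66) + (145,7)
…
step 8: (208718, 10077)  from 9·(21023,1015) + (19511,942)
step 9: (438459, 21169)  from 2·(208718,10077) + (21023,1015)
step 10: (1085636, 52415)  from 2·(438459,21169) + (208718,10077)
step 11: (1524095, 73584)  from 1·(1085636,52415) + (438459,21169)
(x₁, y₁) = (1524095, 73584);  1524095² − 429·73584² = 1 ✓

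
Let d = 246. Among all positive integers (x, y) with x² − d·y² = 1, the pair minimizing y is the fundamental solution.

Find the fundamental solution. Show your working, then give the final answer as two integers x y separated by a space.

88805 5662

√246 = [15; 1,2,5,1,14,1,5,2,1,30, …], period ℓ=10 (even) → k=9
k=0  a_k=15  p_k/q_k = 15/1
k=1  a_k=1  p_k/q_k = 16/1
k=2  a_k=2  p_k/q_k = 47/3
…
k=7  a_k=5  p_k/q_k = 28028/1787
k=8  a_k=2  p_k/q_k = 60777/3875
k=9  a_k=1  p_k/q_k = 88805/5662
→ (88805, 5662).  Check: 88805²=7886328025, 246·5662²=7886328024, difference 1.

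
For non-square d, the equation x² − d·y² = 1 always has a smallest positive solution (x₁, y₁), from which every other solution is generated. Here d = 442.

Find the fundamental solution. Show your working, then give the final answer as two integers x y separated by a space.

[21; 42] for √442; ℓ=1 ⇒ convergent index 1
a_0=21:  p_0=21·1+0=21,  q_0=21·0+1=1
a_1=42:  p_1=42·21+1=883,  q_1=42·1+0=42
fundamental: x₁=883, y₁=42  (since 779689 − 442·1764 = 1)

883 42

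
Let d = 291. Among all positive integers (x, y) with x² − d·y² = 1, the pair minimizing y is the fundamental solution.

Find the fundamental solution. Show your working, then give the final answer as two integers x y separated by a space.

290 17

√291 = [17; 17,34, …], period ℓ=2 (even) → k=1
a_0=17:  p_0=17·1+0=17,  q_0=17·0+1=1
a_1=17:  p_1=17·17+1=290,  q_1=17·1+0=17
→ (290, 17).  Check: 290²=84100, 291·17²=84099, difference 1.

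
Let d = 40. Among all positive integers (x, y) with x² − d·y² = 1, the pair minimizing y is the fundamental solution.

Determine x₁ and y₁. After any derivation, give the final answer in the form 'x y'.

[6; 3,12] for √40; ℓ=2 ⇒ convergent index 1
step 0: (6, 1)  from 6·(1,0) + (0,1)
step 1: (19, 3)  from 3·(6,1) + (1,0)
fundamental: x₁=19, y₁=3  (since 361 − 40·9 = 1)

19 3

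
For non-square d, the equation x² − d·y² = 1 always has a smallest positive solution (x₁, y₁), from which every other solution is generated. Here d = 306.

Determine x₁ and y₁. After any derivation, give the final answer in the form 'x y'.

35 2

√306 = [17; 2,34, …], period ℓ=2 (even) → k=1
i=0: a=17 ⇒ p=17, q=1
i=1: a=2 ⇒ p=35, q=2
→ (35, 2).  Check: 35²=1225, 306·2²=1224, difference 1.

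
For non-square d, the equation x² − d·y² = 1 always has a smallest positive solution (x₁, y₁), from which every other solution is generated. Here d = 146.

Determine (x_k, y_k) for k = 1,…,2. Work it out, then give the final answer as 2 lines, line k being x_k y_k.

145 12
42049 3480

√146 = [12; 12,24, …], period ℓ=2 (even) → k=1
k=0  a_k=12  p_k/q_k = 12/1
k=1  a_k=12  p_k/q_k = 145/12
(x₁, y₁) = (145, 12);  145² − 146·12² = 1 ✓
n=2: (145,12)∘(145,12) = (145·145+146·12·12, 145·12+12·145) = (42049,3480)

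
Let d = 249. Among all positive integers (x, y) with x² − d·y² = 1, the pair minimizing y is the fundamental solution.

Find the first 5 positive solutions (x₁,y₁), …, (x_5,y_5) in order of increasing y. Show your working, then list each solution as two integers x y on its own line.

8553815 542076
146335502108449 9273635639880
2503453625935556812055 158649927281879742324
42828158354663763449114371201 2714124255465295062538692240
732688286712993936041346554632551575 46432233536525587120811525646048876

[15; 1,3,1,1,5,…,3,1,30] for √249; ℓ=16 ⇒ convergent index 15
a_0=15:  p_0=15·1+0=15,  q_0=15·0+1=1
a_1=1:  p_1=1·15+1=16,  q_1=1·1+0=1
a_2=3:  p_2=3·16+15=63,  q_2=3·1+1=4
…
a_5=5:  p_5=5·142+79=789,  q_5=5·9+5=50
a_6=1:  p_6=1·789+142=931,  q_6=1·50+9=59
a_7=3:  p_7=3·931+789=3582,  q_7=3·59+50=227
a_8=10:  p_8=10·3582+931=36751,  q_8=10·227+59=2329
…
a_10=1:  p_10=1·113835+36751=150586,  q_10=1·7214+2329=9543
a_11=5:  p_11=5·150586+113835=866765,  q_11=5·9543+7214=54929
a_12=1:  p_12=1·866765+150586=1017351,  q_12=1·54929+9543=64472
a_13=1:  p_13=1·1017351+866765=1884116,  q_13=1·64472+54929=119401
a_14=3:  p_14=3·1884116+1017351=6669699,  q_14=3·119401+64472=422675
a_15=1:  p_15=1·6669699+1884116=8553815,  q_15=1·422675+119401=542076
→ (8553815, 542076).  Check: 8553815²=73167751054225, 249·542076²=73167751054224, difference 1.
k=2:  x_2 = 8553815·8553815+249·542076·542076 = 146335502108449,  y_2 = 8553815·542076+542076·8553815 = 9273635639880
k=3:  x_3 = 8553815·146335502108449+249·542076·9273635639880 = 2503453625935556812055,  y_3 = 8553815·9273635639880+542076·146335502108449 = 158649927281879742324
k=4:  x_4 = 8553815·2503453625935556812055+249·542076·158649927281879742324 = 42828158354663763449114371201,  y_4 = 8553815·158649927281879742324+542076·2503453625935556812055 = 2714124255465295062538692240
k=5:  x_5 = 8553815·42828158354663763449114371201+249·542076·2714124255465295062538692240 = 732688286712993936041346554632551575,  y_5 = 8553815·2714124255465295062538692240+542076·42828158354663763449114371201 = 46432233536525587120811525646048876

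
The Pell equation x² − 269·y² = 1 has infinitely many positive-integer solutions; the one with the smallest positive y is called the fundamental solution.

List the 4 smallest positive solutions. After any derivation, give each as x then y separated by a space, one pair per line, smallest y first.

13449 820
361751201 22056360
9730383791049 593271970460
261727862849884801 15957829439376720

√269 = [16; 2,2,32, …], period ℓ=3 (odd) → k=5
k=0  a_k=16  p_k/q_k = 16/1
…
k=2  a_k=2  p_k/q_k = 82/5
k=3  a_k=32  p_k/q_k = 2657/162
k=4  a_k=2  p_k/q_k = 5396/329
k=5  a_k=2  p_k/q_k = 13449/820
→ (13449, 820).  Check: 13449²=180875601, 269·820²=180875600, difference 1.
k=2:  x_2 = 13449·13449+269·820·820 = 361751201,  y_2 = 13449·820+820·13449 = 22056360
k=3:  x_3 = 13449·361751201+269·820·22056360 = 9730383791049,  y_3 = 13449·22056360+820·361751201 = 593271970460
k=4:  x_4 = 13449·9730383791049+269·820·593271970460 = 261727862849884801,  y_4 = 13449·593271970460+820·9730383791049 = 15957829439376720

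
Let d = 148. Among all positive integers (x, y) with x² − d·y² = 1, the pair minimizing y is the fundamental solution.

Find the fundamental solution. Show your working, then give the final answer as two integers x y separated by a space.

73 6

√148 = [12; 6,24, …], period ℓ=2 (even) → k=1
k=0  a_k=12  p_k/q_k = 12/1
k=1  a_k=6  p_k/q_k = 73/6
→ (73, 6).  Check: 73²=5329, 148·6²=5328, difference 1.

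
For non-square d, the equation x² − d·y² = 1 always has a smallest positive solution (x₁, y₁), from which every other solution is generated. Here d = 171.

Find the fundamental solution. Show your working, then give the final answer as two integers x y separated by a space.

170 13

√171 → a₀=13, period (13,26); ℓ=2 even so k=1
step 0: (13, 1)  from 13·(1,0) + (0,1)
step 1: (170, 13)  from 13·(13,1) + (1,0)
→ (170, 13).  Check: 170²=28900, 171·13²=28899, difference 1.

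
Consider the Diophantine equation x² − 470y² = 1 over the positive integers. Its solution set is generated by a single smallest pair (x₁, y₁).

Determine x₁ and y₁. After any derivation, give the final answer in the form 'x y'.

√470 → a₀=21, period (1,2,8,2,1,42); ℓ=6 even so k=5
i=0: a=21 ⇒ p=21, q=1
…
i=4: a=2 ⇒ p=1149, q=53
i=5: a=1 ⇒ p=1691, q=78
(x₁, y₁) = (1691, 78);  1691² − 470·78² = 1 ✓

1691 78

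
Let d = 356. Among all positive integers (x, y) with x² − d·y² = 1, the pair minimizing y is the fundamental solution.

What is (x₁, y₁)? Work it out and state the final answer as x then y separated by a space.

500001 26500

d=356: √d = [18; 1,6,1,1,2,…,6,1,36] (ℓ=14, even), read p_13/q_13
k=0  a_k=18  p_k/q_k = 18/1
k=1  a_k=1  p_k/q_k = 19/1
…
k=3  a_k=1  p_k/q_k = 151/8
k=4  a_k=1  p_k/q_k = 283/15
k=5  a_k=2  p_k/q_k = 717/38
k=6  a_k=1  p_k/q_k = 1000/53
…
k=8  a_k=1  p_k/q_k = 9717/515
k=9  a_k=2  p_k/q_k = 28151/1492
k=10  a_k=1  p_k/q_k = 37868/2007
k=11  a_k=1  p_k/q_k = 66019/3499
k=12  a_k=6  p_k/q_k = 433982/23001
k=13  a_k=1  p_k/q_k = 500001/26500
→ (500001, 26500).  Check: 500001²=250001000001, 356·26500²=250001000000, difference 1.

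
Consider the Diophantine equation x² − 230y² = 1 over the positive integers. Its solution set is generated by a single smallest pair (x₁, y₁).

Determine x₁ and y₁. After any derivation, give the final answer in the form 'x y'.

√230 → a₀=15, period (6,30); ℓ=2 even so k=1
a_0=15:  p_0=15·1+0=15,  q_0=15·0+1=1
a_1=6:  p_1=6·15+1=91,  q_1=6·1+0=6
fundamental: x₁=91, y₁=6  (since 8281 − 230·36 = 1)

91 6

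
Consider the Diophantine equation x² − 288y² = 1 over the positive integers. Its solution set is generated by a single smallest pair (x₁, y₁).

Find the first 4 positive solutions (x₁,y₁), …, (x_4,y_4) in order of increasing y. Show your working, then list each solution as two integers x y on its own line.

d=288: √d = [16; 1,32] (ℓ=2, even), read p_1/q_1
a_0=16:  p_0=16·1+0=16,  q_0=16·0+1=1
a_1=1:  p_1=1·16+1=17,  q_1=1·1+0=1
→ (17, 1).  Check: 17²=289, 288·1²=288, difference 1.
(17+1√288)^2 = 577 + 34√288
(17+1√288)^3 = 19601 + 1155√288
(17+1√288)^4 = 665857 + 39236√288

17 1
577 34
19601 1155
665857 39236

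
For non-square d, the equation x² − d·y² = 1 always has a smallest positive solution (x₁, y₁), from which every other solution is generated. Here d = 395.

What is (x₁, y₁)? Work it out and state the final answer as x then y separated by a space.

159 8

√395 = [19; 1,6,1,38, …], period ℓ=4 (even) → k=3
a_0=19:  p_0=19·1+0=19,  q_0=19·0+1=1
a_1=1:  p_1=1·19+1=20,  q_1=1·1+0=1
a_2=6:  p_2=6·20+19=139,  q_2=6·1+1=7
a_3=1:  p_3=1·139+20=159,  q_3=1·7+1=8
(x₁, y₁) = (159, 8);  159² − 395·8² = 1 ✓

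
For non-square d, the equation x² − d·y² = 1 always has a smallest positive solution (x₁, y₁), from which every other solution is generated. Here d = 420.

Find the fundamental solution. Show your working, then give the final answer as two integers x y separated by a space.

√420 = [20; 2,40, …], period ℓ=2 (even) → k=1
i=0: a=20 ⇒ p=20, q=1
i=1: a=2 ⇒ p=41, q=2
(x₁, y₁) = (41, 2);  41² − 420·2² = 1 ✓

41 2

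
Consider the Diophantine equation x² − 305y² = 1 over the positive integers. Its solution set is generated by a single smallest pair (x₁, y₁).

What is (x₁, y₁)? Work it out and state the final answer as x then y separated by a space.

d=305: √d = [17; 2,6,2,34] (ℓ=4, even), read p_3/q_3
a_0=17:  p_0=17·1+0=17,  q_0=17·0+1=1
…
a_2=6:  p_2=6·35+17=227,  q_2=6·2+1=13
a_3=2:  p_3=2·227+35=489,  q_3=2·13+2=28
→ (489, 28).  Check: 489²=239121, 305·28²=239120, difference 1.

489 28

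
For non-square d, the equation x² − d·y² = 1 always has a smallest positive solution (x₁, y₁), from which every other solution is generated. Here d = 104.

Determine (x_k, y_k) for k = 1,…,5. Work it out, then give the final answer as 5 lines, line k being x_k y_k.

[10; 5,20] for √104; ℓ=2 ⇒ convergent index 1
step 0: (10, 1)  from 10·(1,0) + (0,1)
step 1: (51, 5)  from 5·(10,1) + (1,0)
fundamental: x₁=51, y₁=5  (since 2601 − 104·25 = 1)
n=2: (51,5)∘(51,5) = (51·51+104·5·5, 51·5+5·51) = (5201,510)
n=3: (5201,510)∘(51,5) = (51·5201+104·5·510, 51·510+5·5201) = (530451,52015)
n=4: (530451,52015)∘(51,5) = (51·530451+104·5·52015, 51·52015+5·530451) = (54100801,5305020)
n=5: (54100801,5305020)∘(51,5) = (51·54100801+104·5·5305020, 51·5305020+5·54100801) = (5517751251,541060025)

51 5
5201 510
530451 52015
54100801 5305020
5517751251 541060025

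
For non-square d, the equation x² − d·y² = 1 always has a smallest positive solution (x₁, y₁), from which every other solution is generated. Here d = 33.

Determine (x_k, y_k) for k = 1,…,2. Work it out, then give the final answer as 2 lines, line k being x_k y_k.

√33 → a₀=5, period (1,2,1,10); ℓ=4 even so k=3
i=0: a=5 ⇒ p=5, q=1
i=1: a=1 ⇒ p=6, q=1
i=2: a=2 ⇒ p=17, q=3
i=3: a=1 ⇒ p=23, q=4
→ (23, 4).  Check: 23²=529, 33·4²=528, difference 1.
n=2: (23,4)∘(23,4) = (23·23+33·4·4, 23·4+4·23) = (1057,184)

23 4
1057 184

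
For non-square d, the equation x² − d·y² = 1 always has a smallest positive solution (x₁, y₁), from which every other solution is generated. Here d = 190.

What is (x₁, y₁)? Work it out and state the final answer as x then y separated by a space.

52021 3774

[13; 1,3,1,1,1,…,3,1,26] for √190; ℓ=14 ⇒ convergent index 13
i=0: a=13 ⇒ p=13, q=1
i=1: a=1 ⇒ p=14, q=1
…
i=3: a=1 ⇒ p=69, q=5
…
i=6: a=2 ⇒ p=510, q=37
i=7: a=2 ⇒ p=1213, q=88
i=8: a=2 ⇒ p=2936, q=213
…
i=10: a=1 ⇒ p=7085, q=514
…
i=12: a=3 ⇒ p=40787, q=2959
i=13: a=1 ⇒ p=52021, q=3774
→ (52021, 3774).  Check: 52021²=2706184441, 190·3774²=2706184440, difference 1.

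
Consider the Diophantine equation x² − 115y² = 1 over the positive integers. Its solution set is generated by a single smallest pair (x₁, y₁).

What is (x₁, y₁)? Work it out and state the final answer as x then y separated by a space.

√115 → a₀=10, period (1,2,1,1,1,1,1,2,1,20); ℓ=10 even so k=9
step 0: (10, 1)  from 10·(1,0) + (0,1)
step 1: (11, 1)  from 1·(10,1) + (1,0)
…
step 3: (43, 4)  from 1·(32,3) + (11,1)
step 4: (75, 7)  from 1·(43,4) + (32,3)
step 5: (118, 11)  from 1·(75,7) + (43,4)
…
step 7: (311, 29)  from 1·(193,18) + (118,11)
step 8: (815, 76)  from 2·(311,29) + (193,18)
step 9: (1126, 105)  from 1·(815,76) + (311,29)
(x₁, y₁) = (1126, 105);  1126² − 115·105² = 1 ✓

1126 105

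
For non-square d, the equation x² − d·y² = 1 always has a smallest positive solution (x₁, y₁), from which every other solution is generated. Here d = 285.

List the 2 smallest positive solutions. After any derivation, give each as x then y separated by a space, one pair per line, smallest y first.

2431 144
11819521 700128

√285 → a₀=16, period (1,7,2,7,1,32); ℓ=6 even so k=5
a_0=16:  p_0=16·1+0=16,  q_0=16·0+1=1
…
a_3=2:  p_3=2·135+17=287,  q_3=2·8+1=17
a_4=7:  p_4=7·287+135=2144,  q_4=7·17+8=127
a_5=1:  p_5=1·2144+287=2431,  q_5=1·127+17=144
(x₁, y₁) = (2431, 144);  2431² − 285·144² = 1 ✓
k=2:  x_2 = 2431·2431+285·144·144 = 11819521,  y_2 = 2431·144+144·2431 = 700128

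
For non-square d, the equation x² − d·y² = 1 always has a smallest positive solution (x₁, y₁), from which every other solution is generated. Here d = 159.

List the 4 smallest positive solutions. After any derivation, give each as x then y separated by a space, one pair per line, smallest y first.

√159 → a₀=12, period (1,1,1,1,3,1,1,1,1,24); ℓ=10 even so k=9
i=0: a=12 ⇒ p=12, q=1
i=1: a=1 ⇒ p=13, q=1
…
i=3: a=1 ⇒ p=38, q=3
i=4: a=1 ⇒ p=63, q=5
i=5: a=3 ⇒ p=227, q=18
i=6: a=1 ⇒ p=290, q=23
i=7: a=1 ⇒ p=517, q=41
i=8: a=1 ⇒ p=807, q=64
i=9: a=1 ⇒ p=1324, q=105
fundamental: x₁=1324, y₁=105  (since 1752976 − 159·11025 = 1)
(x_2, y_2) = (1324·1324 + 159·105·105, 1324·105 + 105·1324) = (3505951, 278040)
(x_3, y_3) = (1324·3505951 + 159·105·278040, 1324·278040 + 105·3505951) = (9283756924, 736249815)
(x_4, y_4) = (1324·9283756924 + 159·105·736249815, 1324·736249815 + 105·9283756924) = (24583384828801, 1949589232080)

1324 105
3505951 278040
9283756924 736249815
24583384828801 1949589232080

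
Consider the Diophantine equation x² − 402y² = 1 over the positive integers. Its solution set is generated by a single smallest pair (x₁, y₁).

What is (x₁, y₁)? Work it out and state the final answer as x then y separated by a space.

401 20

[20; 20,40] for √402; ℓ=2 ⇒ convergent index 1
k=0  a_k=20  p_k/q_k = 20/1
k=1  a_k=20  p_k/q_k = 401/20
→ (401, 20).  Check: 401²=160801, 402·20²=160800, difference 1.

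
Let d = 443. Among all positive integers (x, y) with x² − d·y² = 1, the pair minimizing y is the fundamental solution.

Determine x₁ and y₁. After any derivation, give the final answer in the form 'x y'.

d=443: √d = [21; 21,42] (ℓ=2, even), read p_1/q_1
step 0: (21, 1)  from 21·(1,0) + (0,1)
step 1: (442, 21)  from 21·(21,1) + (1,0)
fundamental: x₁=442, y₁=21  (since 195364 − 443·441 = 1)

442 21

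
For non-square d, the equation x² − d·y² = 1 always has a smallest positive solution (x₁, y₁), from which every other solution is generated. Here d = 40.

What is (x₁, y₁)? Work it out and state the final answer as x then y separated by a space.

19 3

√40 → a₀=6, period (3,12); ℓ=2 even so k=1
i=0: a=6 ⇒ p=6, q=1
i=1: a=3 ⇒ p=19, q=3
→ (19, 3).  Check: 19²=361, 40·3²=360, difference 1.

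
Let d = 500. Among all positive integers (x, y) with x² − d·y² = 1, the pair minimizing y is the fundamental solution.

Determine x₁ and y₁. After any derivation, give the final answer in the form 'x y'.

930249 41602

√500 → a₀=22, period (2,1,3,2,1,…,1,2,44); ℓ=14 even so k=13
k=0  a_k=22  p_k/q_k = 22/1
k=1  a_k=2  p_k/q_k = 45/2
k=2  a_k=1  p_k/q_k = 67/3
…
k=5  a_k=1  p_k/q_k = 805/36
…
k=8  a_k=1  p_k/q_k = 15809/707
k=9  a_k=1  p_k/q_k = 30254/1353
…
k=12  a_k=1  p_k/q_k = 335522/15005
k=13  a_k=2  p_k/q_k = 930249/41602
(x₁, y₁) = (930249, 41602);  930249² − 500·41602² = 1 ✓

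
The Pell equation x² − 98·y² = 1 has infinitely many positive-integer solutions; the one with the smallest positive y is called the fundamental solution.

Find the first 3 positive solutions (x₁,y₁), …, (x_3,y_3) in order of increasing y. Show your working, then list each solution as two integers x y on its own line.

[9; 1,8,1,18] for √98; ℓ=4 ⇒ convergent index 3
i=0: a=9 ⇒ p=9, q=1
i=1: a=1 ⇒ p=10, q=1
i=2: a=8 ⇒ p=89, q=9
i=3: a=1 ⇒ p=99, q=10
fundamental: x₁=99, y₁=10  (since 9801 − 98·100 = 1)
n=2: (99,10)∘(99,10) = (99·99+98·10·10, 99·10+10·99) = (19601,1980)
n=3: (19601,1980)∘(99,10) = (99·19601+98·10·1980, 99·1980+10·19601) = (3880899,392030)

99 10
19601 1980
3880899 392030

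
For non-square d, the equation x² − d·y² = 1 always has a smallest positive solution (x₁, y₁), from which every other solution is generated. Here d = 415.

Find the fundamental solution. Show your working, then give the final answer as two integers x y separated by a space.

[20; 2,1,2,4,6,…,1,2,40] for √415; ℓ=16 ⇒ convergent index 15
a_0=20:  p_0=20·1+0=20,  q_0=20·0+1=1
…
a_4=4:  p_4=4·163+61=713,  q_4=4·8+3=35
…
a_7=1:  p_7=1·5154+4441=9595,  q_7=1·253+218=471
…
a_9=1:  p_9=1·33939+9595=43534,  q_9=1·1666+471=2137
…
a_12=4:  p_12=4·508372+77473=2110961,  q_12=4·24955+3803=103623
…
a_14=1:  p_14=1·4730294+2110961=6841255,  q_14=1·232201+103623=335824
a_15=2:  p_15=2·6841255+4730294=18412804,  q_15=2·335824+232201=903849
fundamental: x₁=18412804, y₁=903849  (since 339031351142416 − 415·816943014801 = 1)

18412804 903849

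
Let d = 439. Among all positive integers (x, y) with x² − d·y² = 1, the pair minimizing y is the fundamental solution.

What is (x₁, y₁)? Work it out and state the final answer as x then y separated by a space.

d=439: √d = [20; 1,19,1,40] (ℓ=4, even), read p_3/q_3
k=0  a_k=20  p_k/q_k = 20/1
k=1  a_k=1  p_k/q_k = 21/1
k=2  a_k=19  p_k/q_k = 419/20
k=3  a_k=1  p_k/q_k = 440/21
(x₁, y₁) = (440, 21);  440² − 439·21² = 1 ✓

440 21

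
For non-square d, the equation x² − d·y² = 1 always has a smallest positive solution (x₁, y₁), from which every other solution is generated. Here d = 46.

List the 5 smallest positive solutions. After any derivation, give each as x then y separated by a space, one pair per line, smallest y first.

24335 3588
1184384449 174627960
57643991108495 8499142809612
2805533046066067201 413653280369188080
136545293294391499564175 20132505147069241043988

√46 = [6; 1,3,1,1,2,6,2,1,1,3,1,12, …], period ℓ=12 (even) → k=11
k=0  a_k=6  p_k/q_k = 6/1
k=1  a_k=1  p_k/q_k = 7/1
…
k=6  a_k=6  p_k/q_k = 997/147
k=7  a_k=2  p_k/q_k = 2150/317
k=8  a_k=1  p_k/q_k = 3147/464
k=9  a_k=1  p_k/q_k = 5297/781
k=10  a_k=3  p_k/q_k = 19038/2807
k=11  a_k=1  p_k/q_k = 24335/3588
→ (24335, 3588).  Check: 24335²=592192225, 46·3588²=592192224, difference 1.
(x_2, y_2) = (24335·24335 + 46·3588·3588, 24335·3588 + 3588·24335) = (1184384449, 174627960)
(x_3, y_3) = (24335·1184384449 + 46·3588·174627960, 24335·174627960 + 3588·1184384449) = (57643991108495, 8499142809612)
(x_4, y_4) = (24335·57643991108495 + 46·3588·8499142809612, 24335·8499142809612 + 3588·57643991108495) = (2805533046066067201, 413653280369188080)
(x_5, y_5) = (24335·2805533046066067201 + 46·3588·413653280369188080, 24335·413653280369188080 + 3588·2805533046066067201) = (136545293294391499564175, 20132505147069241043988)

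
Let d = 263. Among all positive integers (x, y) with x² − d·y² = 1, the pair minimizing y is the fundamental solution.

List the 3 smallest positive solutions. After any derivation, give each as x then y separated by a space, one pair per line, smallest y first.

139128 8579
38713200767 2387158224
10772180392483224 664241098768765

[16; 4,1,1,1,1,15,1,1,1,1,4,32] for √263; ℓ=12 ⇒ convergent index 11
k=0  a_k=16  p_k/q_k = 16/1
…
k=2  a_k=1  p_k/q_k = 81/5
k=3  a_k=1  p_k/q_k = 146/9
…
k=10  a_k=1  p_k/q_k = 30229/1864
k=11  a_k=4  p_k/q_k = 139128/8579
→ (139128, 8579).  Check: 139128²=19356600384, 263·8579²=19356600383, difference 1.
k=2:  x_2 = 139128·139128+263·8579·8579 = 38713200767,  y_2 = 139128·8579+8579·139128 = 2387158224
k=3:  x_3 = 139128·38713200767+263·8579·2387158224 = 10772180392483224,  y_3 = 139128·2387158224+8579·38713200767 = 664241098768765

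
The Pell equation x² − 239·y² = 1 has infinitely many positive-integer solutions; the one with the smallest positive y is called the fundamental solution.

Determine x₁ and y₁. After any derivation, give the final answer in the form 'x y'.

6195120 400729

d=239: √d = [15; 2,5,1,2,4,15,4,2,1,5,2,30] (ℓ=12, even), read p_11/q_11
i=0: a=15 ⇒ p=15, q=1
i=1: a=2 ⇒ p=31, q=2
…
i=4: a=2 ⇒ p=572, q=37
i=5: a=4 ⇒ p=2489, q=161
i=6: a=15 ⇒ p=37907, q=2452
…
i=8: a=2 ⇒ p=346141, q=22390
…
i=10: a=5 ⇒ p=2847431, q=184185
i=11: a=2 ⇒ p=6195120, q=400729
fundamental: x₁=6195120, y₁=400729  (since 38379511814400 − 239·160583731441 = 1)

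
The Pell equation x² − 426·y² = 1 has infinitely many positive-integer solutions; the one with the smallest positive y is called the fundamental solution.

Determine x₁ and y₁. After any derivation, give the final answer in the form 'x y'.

√426 → a₀=20, period (1,1,1,3,2,6,2,3,1,1,1,40); ℓ=12 even so k=11
i=0: a=20 ⇒ p=20, q=1
i=1: a=1 ⇒ p=21, q=1
…
i=3: a=1 ⇒ p=62, q=3
…
i=5: a=2 ⇒ p=516, q=25
i=6: a=6 ⇒ p=3323, q=161
…
i=9: a=1 ⇒ p=31971, q=1549
i=10: a=1 ⇒ p=56780, q=2751
i=11: a=1 ⇒ p=88751, q=4300
→ (88751, 4300).  Check: 88751²=7876740001, 426·4300²=7876740000, difference 1.

88751 4300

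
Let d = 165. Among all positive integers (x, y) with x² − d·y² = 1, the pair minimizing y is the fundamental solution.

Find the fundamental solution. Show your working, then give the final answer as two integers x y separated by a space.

1079 84

[12; 1,5,2,5,1,24] for √165; ℓ=6 ⇒ convergent index 5
k=0  a_k=12  p_k/q_k = 12/1
k=1  a_k=1  p_k/q_k = 13/1
k=2  a_k=5  p_k/q_k = 77/6
k=3  a_k=2  p_k/q_k = 167/13
k=4  a_k=5  p_k/q_k = 912/71
k=5  a_k=1  p_k/q_k = 1079/84
fundamental: x₁=1079, y₁=84  (since 1164241 − 165·7056 = 1)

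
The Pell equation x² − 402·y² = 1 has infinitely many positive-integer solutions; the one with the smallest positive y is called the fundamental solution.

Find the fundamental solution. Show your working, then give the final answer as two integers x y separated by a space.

d=402: √d = [20; 20,40] (ℓ=2, even), read p_1/q_1
step 0: (20, 1)  from 20·(1,0) + (0,1)
step 1: (401, 20)  from 20·(20,1) + (1,0)
fundamental: x₁=401, y₁=20  (since 160801 − 402·400 = 1)

401 20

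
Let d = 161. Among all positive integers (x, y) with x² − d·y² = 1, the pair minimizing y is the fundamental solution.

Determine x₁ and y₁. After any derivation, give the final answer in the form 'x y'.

11775 928

√161 → a₀=12, period (1,2,4,1,2,1,4,2,1,24); ℓ=10 even so k=9
step 0: (12, 1)  from 12·(1,0) + (0,1)
step 1: (13, 1)  from 1·(12,1) + (1,0)
…
step 3: (165, 13)  from 4·(38,3) + (13,1)
…
step 5: (571, 45)  from 2·(203,16) + (165,13)
…
step 8: (8108, 639)  from 2·(3667,289) + (774,61)
step 9: (11775, 928)  from 1·(8108,639) + (3667,289)
fundamental: x₁=11775, y₁=928  (since 138650625 − 161·861184 = 1)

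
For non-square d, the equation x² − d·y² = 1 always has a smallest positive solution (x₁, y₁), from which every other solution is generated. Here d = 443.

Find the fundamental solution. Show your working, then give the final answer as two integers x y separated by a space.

442 21

√443 → a₀=21, period (21,42); ℓ=2 even so k=1
k=0  a_k=21  p_k/q_k = 21/1
k=1  a_k=21  p_k/q_k = 442/21
→ (442, 21).  Check: 442²=195364, 443·21²=195363, difference 1.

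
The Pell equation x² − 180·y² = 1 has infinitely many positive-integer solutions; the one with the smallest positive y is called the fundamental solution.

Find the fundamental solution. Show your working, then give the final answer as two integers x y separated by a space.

161 12

√180 → a₀=13, period (2,2,2,26); ℓ=4 even so k=3
i=0: a=13 ⇒ p=13, q=1
…
i=2: a=2 ⇒ p=67, q=5
i=3: a=2 ⇒ p=161, q=12
fundamental: x₁=161, y₁=12  (since 25921 − 180·144 = 1)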